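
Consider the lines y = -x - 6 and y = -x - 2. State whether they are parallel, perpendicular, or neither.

Slope of line 1: m1 = -1
Slope of line 2: m2 = -1
Two lines are parallel if and only if they have equal slopes (or both are vertical).
Here m1 = m2 = -1, confirming the lines are parallel.

Parallel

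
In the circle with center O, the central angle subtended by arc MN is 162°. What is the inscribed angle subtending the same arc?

An inscribed angle intercepts an arc from a point on the circle, while the central angle intercepts the same arc from the center.
The inscribed angle is always half the central angle: 162° / 2 = 81°.

81°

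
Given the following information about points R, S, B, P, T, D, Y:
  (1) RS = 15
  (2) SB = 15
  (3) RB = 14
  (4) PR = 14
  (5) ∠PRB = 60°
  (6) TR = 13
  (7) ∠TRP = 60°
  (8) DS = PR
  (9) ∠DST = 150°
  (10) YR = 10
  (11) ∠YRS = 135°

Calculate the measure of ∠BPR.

Step 1: By the law of cosines on triangle PRB: PB² = 14² + 14² − 2·14·14·cos(60°) = 196, so PB = 14.
Step 2: By the inverse law of cosines on triangle BPR: cos(∠BPR) = (14² + 14² − 14²) / (2·14·14) = 196/392 = 0.5, so ∠BPR = 60°.

Therefore, the measure of angle ∠BPR = 60°.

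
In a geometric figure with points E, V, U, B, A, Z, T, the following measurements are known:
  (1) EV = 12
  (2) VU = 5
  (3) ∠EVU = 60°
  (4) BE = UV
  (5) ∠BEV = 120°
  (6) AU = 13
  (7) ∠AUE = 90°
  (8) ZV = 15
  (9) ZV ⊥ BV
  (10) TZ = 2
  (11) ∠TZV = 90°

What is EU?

Step 1: By the law of cosines on triangle EVU: EU² = 12² + 5² − 2·12·5·cos(60°) = 109, so EU = √109.

Therefore, the length of EU = √109.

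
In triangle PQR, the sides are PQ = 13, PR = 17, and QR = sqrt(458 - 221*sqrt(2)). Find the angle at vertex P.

By the inverse law of cosines: cos(P) = (PQ² + PR² - QR²) / (2 × PQ × PR)
cos(P) = (13² + 17² - (sqrt(458 - 221*sqrt(2)))²) / (2 × 13 × 17)
cos(P) = (169 + 289 - (458 - 221*sqrt(2))) / 442
cos(P) = sqrt(2)/2
P = arccos(sqrt(2)/2) = 45°

45°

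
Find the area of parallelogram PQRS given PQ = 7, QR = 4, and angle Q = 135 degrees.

Area = 7 * 4 * sin(135°) = 28 * sqrt(2)/2 = 14*sqrt(2)

14*sqrt(2)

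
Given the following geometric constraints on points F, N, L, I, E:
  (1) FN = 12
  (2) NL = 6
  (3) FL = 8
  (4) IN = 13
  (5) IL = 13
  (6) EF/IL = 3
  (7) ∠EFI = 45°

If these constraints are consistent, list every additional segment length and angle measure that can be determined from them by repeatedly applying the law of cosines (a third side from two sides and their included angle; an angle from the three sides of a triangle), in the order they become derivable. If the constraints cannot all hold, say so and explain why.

The constraints are consistent. Derivable facts, in order:
After 1 step:
- ∠FLN = 117.28°
- ∠FNL = 36.34°
- ∠ILN = 76.66°
- ∠INL = 76.66°
- ∠LFN = 26.38°
- ∠LIN = 26.68°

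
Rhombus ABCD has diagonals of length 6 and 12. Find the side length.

Half-diagonals are 3 and 6. side = sqrt(3^2 + 6^2) = sqrt(45) = 3*sqrt(5)

3*sqrt(5)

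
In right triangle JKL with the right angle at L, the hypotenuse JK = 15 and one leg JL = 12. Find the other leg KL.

Rearranging the Pythagorean theorem to solve for the unknown leg:
leg^2 = hypotenuse^2 - known_leg^2 = 225 - 144 = 81
leg = sqrt(81) = 9.

9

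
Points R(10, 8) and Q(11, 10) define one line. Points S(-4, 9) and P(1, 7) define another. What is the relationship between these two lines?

Slope of line 1: m1 = (10 - 8)/(11 - 10) = 2/1 = 2
Slope of line 2: m2 = (7 - 9)/(1 - -4) = -2/5 = -2/5
For parallel lines we need equal slopes: 2 != -2/5.
For perpendicular lines we need m1*m2 = -1: (2)(-2/5) = -4/5 != -1.
Since neither condition holds, the lines are neither parallel nor perpendicular.

Neither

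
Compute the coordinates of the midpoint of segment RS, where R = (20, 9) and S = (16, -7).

The midpoint is the point halfway along the segment.
Move half the horizontal distance: 20 + (16 - 20)/2 = 20 + -4/2 = 18
Move half the vertical distance: 9 + (-7 - 9)/2 = 9 + -16/2 = 1
Midpoint = (18, 1)

(18, 1)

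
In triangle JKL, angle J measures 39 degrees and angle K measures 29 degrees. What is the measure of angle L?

By the triangle angle sum property, the three interior angles of any triangle add up to 180°.
We know angle J = 39° and angle K = 29°, so their sum is 68°.
Therefore angle L = 180° - 68° = 112°.

112 degrees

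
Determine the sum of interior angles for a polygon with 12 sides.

The sum of interior angles of an n-sided polygon is (n - 2) * 180.
For n = 12: (12 - 2) * 180 = 10 * 180 = 1800 degrees.

1800 degrees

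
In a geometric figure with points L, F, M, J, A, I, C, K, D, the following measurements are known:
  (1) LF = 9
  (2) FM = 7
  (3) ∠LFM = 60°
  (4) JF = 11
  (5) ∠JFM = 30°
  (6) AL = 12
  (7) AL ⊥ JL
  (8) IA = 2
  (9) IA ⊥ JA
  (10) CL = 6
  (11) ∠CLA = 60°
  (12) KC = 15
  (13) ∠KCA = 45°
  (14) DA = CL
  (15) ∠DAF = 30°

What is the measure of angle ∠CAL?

Step 1: By the law of cosines on triangle ALC: AC² = 12² + 6² − 2·12·6·cos(60°) = 108, so AC = 6·√3.
Step 2: By the inverse law of cosines on triangle CAL: cos(∠CAL) = ((6·√3)² + 12² − 6²) / (2·6·√3·12) = 216/249.42 = 0.866, so ∠CAL = 30°.

Therefore, the measure of angle ∠CAL = 30°.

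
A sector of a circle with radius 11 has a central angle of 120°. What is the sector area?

Sector area = π(11²)(1/3) = 121*pi/3

121*pi/3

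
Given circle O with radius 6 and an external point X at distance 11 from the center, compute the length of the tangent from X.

The tangent, radius, and line from the external point to the center form a right triangle.
The right angle is where the tangent meets the radius.
By the Pythagorean theorem: tangent² + 6² = 11²
tangent² = 121 - 36 = 85
tangent = sqrt(85)

sqrt(85)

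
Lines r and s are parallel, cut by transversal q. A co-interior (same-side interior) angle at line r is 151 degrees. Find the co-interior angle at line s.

Co-interior angles (same-side interior) formed by parallel lines and a transversal are supplementary (sum to 180 degrees).
The given angle is 151 degrees.
The co-interior angle = 180 - 151 = 29 degrees.

29 degrees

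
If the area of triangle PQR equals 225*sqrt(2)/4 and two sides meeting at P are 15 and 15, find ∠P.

sin(C) = 2 * 225*sqrt(2)/4 / (15 * 15) = sqrt(2)/2, so C = arcsin(sqrt(2)/2) = 45°.
Since sin(180° - C) = sin(C), the obtuse angle 135° gives the same area, so C = 45° or C = 135°.

45° or 135°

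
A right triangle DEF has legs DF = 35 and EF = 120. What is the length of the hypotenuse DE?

DE = sqrt(35^2 + 120^2) = sqrt(15625) = 125

125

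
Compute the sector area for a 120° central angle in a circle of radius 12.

Sector area = π(12²)(1/3) = 48*pi

48*pi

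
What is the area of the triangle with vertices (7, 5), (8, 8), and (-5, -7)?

The Shoelace formula computes the area from vertex coordinates by summing cross products.
For vertices (7,5), (8,8), (-5,-7):
Signed sum = 7*8 - 8*5 + 8*-7 - -5*8 + -5*5 - 7*-7
= 16 + -16 + 24 = 24
Area = (1/2)|24| = 12.

12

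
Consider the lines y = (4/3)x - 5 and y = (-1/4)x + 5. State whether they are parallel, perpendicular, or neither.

Slope of line 1: m1 = 4/3
Slope of line 2: m2 = -1/4
m1 != m2 and m1*m2 = -1/3 != -1. Neither.

Neither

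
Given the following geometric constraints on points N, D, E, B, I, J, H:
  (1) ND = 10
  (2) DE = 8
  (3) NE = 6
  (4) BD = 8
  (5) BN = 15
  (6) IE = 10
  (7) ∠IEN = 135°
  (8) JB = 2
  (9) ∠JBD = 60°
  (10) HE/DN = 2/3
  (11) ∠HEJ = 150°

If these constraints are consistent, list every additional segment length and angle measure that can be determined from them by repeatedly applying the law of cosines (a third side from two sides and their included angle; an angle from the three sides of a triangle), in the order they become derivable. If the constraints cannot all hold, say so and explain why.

The constraints are consistent. Derivable facts, in order:
After 1 step:
- DJ = 2·√13
- NI ≈ 14.86
- ∠BDN = 112.41°
- ∠BND = 29.54°
- ∠DBN = 38.05°
- ∠DEN = 90°
- ∠DNE = 53.13°
- ∠EDN = 36.87°
After 2 steps:
- ∠BDJ = 13.9°
- ∠BJD = 106.1°
- ∠EIN = 16.59°
- ∠ENI = 28.41°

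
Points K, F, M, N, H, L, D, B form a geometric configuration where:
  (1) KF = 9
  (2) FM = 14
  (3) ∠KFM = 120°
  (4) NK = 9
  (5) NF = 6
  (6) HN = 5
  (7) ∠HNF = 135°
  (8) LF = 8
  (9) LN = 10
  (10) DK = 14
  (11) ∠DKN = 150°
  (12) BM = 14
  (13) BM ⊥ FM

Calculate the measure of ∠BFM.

Step 1: By the law of cosines on triangle FMB: FB² = 14² + 14² − 2·14·14·cos(90°) = 392, so FB = 14·√2.
Step 2: By the inverse law of cosines on triangle BFM: cos(∠BFM) = ((14·√2)² + 14² − 14²) / (2·14·√2·14) = 392/554.37 = 0.7071, so ∠BFM = 45°.

Therefore, the measure of angle ∠BFM = 45°.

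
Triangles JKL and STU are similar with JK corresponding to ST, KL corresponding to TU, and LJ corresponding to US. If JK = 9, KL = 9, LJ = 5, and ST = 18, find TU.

k = 18/9 = 2. TU = 2 * 9 = 18.

18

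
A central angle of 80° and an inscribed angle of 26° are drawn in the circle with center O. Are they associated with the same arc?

By the inscribed angle theorem, the inscribed angle for a central angle of 80° should be 80° / 2 = 40°.
The given inscribed angle is 26°, which does not equal 40°.
Therefore, no, they do not correspond to the same arc.

No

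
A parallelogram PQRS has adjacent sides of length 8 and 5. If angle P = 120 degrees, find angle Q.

In a parallelogram, consecutive angles are supplementary (sum to 180°).
angle Q = 180 - angle P
angle Q = 180 - 120
angle Q = 60 degrees

60 degrees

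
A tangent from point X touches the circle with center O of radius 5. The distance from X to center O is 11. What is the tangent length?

tangent = √(d² - r²) = √(11² - 5²) = √(121 - 25) = √96 = 4*sqrt(6)

4*sqrt(6)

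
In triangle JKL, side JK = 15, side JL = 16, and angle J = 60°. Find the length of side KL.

Law of cosines: KL^2 = 15^2 + 16^2 - 2(15)(16)cos(60°) = 241, so KL = sqrt(241).

sqrt(241)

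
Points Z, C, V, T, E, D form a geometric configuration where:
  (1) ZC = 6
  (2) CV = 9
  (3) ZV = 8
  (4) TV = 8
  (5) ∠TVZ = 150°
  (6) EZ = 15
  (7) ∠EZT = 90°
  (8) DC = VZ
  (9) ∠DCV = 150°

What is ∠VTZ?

Step 1: By the law of cosines on triangle TVZ: TZ² = 8² + 8² − 2·8·8·cos(150°) = 238.85, so TZ ≈ 15.45.
Step 2: By the inverse law of cosines on triangle VTZ: cos(∠VTZ) = (8² + 15.45² − 8²) / (2·8·15.45) = 238.85/247.28 = 0.9659, so ∠VTZ = 15°.

Therefore, the measure of angle ∠VTZ = 15°.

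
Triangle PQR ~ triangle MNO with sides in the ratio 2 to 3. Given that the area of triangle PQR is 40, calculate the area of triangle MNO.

Area ratio = (2/3)^2 = 4/9. Area of MNO = 40 * 9/4 = 90.

90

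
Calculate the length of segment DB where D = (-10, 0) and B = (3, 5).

d = sqrt((13)^2 + (5)^2) = sqrt(194)

sqrt(194)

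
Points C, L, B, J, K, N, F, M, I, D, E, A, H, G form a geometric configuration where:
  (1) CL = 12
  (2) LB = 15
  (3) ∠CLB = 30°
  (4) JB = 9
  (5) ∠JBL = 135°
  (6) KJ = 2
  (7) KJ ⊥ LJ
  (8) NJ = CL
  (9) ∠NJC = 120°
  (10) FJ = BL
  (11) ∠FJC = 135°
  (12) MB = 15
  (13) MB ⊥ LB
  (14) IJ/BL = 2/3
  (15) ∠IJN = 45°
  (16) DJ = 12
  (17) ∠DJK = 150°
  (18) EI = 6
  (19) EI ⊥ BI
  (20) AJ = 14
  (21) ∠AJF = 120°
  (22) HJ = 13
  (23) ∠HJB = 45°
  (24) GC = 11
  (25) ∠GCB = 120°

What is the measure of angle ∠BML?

Step 1: By the law of cosines on triangle MBL: ML² = 15² + 15² − 2·15·15·cos(90°) = 450, so ML = 15·√2.
Step 2: By the inverse law of cosines on triangle BML: cos(∠BML) = (15² + (15·√2)² − 15²) / (2·15·15·√2) = 450/636.4 = 0.7071, so ∠BML = 45°.

Therefore, the measure of angle ∠BML = 45°.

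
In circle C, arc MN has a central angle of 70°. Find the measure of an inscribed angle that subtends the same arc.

An inscribed angle intercepts an arc from a point on the circle, while the central angle intercepts the same arc from the center.
The inscribed angle is always half the central angle: 70° / 2 = 35°.

35°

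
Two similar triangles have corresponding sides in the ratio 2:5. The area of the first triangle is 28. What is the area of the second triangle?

For similar figures, the area ratio equals the square of the side ratio.
Side ratio (the first triangle to the second triangle) = 2:5, so area ratio = 2^2:5^2 = 4:25.
If the area of the first triangle is 28, then the area of the second triangle = 28 * (25/4) = 175.

175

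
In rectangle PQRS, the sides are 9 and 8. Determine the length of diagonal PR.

Using the Pythagorean theorem:
d² = 9² + 8² = 81 + 64 = 145
d = sqrt(145)

sqrt(145)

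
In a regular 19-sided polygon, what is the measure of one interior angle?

Each interior angle of a regular n-gon is (n - 2) * 180 / n.
For n = 19: (19 - 2) * 180 / 19 = 3060/19 = 3060/19 degrees.

3060/19 degrees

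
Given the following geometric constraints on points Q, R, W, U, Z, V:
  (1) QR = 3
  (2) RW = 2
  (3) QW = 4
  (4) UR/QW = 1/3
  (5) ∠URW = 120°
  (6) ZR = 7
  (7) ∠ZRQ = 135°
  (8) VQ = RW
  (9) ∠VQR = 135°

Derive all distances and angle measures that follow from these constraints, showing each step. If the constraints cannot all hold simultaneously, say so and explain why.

The constraints are consistent.

From the given relations:
  UR = 1/3·QW = 1/3·4 ≈ 1.33
  VQ = RW = 2

Step 1: From QR = 3, RZ = 7, and ∠QRZ = 135°, by the law of cosines:
  QZ² = QR² + RZ² - 2·QR·RZ·cos(135°) = 9 + 49 + 29.7 = 87.7
  QZ ≈ 9.36

Step 2: From RQ = 3, QV = 2, and ∠RQV = 135°, by the law of cosines:
  RV² = RQ² + QV² - 2·RQ·QV·cos(135°) = 9 + 4 + 8.485 = 21.49
  RV ≈ 4.64

Step 3: From WR = 2, RU = 1.33, and ∠WRU = 120°, by the law of cosines:
  WU² = WR² + RU² - 2·WR·RU·cos(120°) = 4 + 1.778 + 2.667 = 8.444
  WU = 2/3·√19

Step 4: From QR = 3, QW = 4, RW = 2, by the inverse law of cosines:
  cos(∠RQW) = (QR² + QW² - RW²) / (2·QR·QW)
  ∠RQW = 28.96°

Step 5: From RQ = 3, RW = 2, QW = 4, by the inverse law of cosines:
  cos(∠QRW) = (RQ² + RW² - QW²) / (2·RQ·RW)
  ∠QRW = 104.48°

Step 6: From WQ = 4, WR = 2, QR = 3, by the inverse law of cosines:
  cos(∠QWR) = (WQ² + WR² - QR²) / (2·WQ·WR)
  ∠QWR = 46.57°

Step 7: From QR = 3, QZ = 9.36, RZ = 7, by the inverse law of cosines:
  cos(∠RQZ) = (QR² + QZ² - RZ²) / (2·QR·QZ)
  ∠RQZ = 31.91°

Step 8: From RQ = 3, RV = 4.64, QV = 2, by the inverse law of cosines:
  cos(∠QRV) = (RQ² + RV² - QV²) / (2·RQ·RV)
  ∠QRV = 17.76°

Step 9: From WR = 2, WU = 2/3·√19, RU = 1.33, by the inverse law of cosines:
  cos(∠RWU) = (WR² + WU² - RU²) / (2·WR·WU)
  ∠RWU = 23.41°

Step 10: From UR = 1.33, UW = 2/3·√19, RW = 2, by the inverse law of cosines:
  cos(∠RUW) = (UR² + UW² - RW²) / (2·UR·UW)
  ∠RUW = 36.59°

Step 11: From ZQ = 9.36, ZR = 7, QR = 3, by the inverse law of cosines:
  cos(∠QZR) = (ZQ² + ZR² - QR²) / (2·ZQ·ZR)
  ∠QZR = 13.09°

Step 12: From VQ = 2, VR = 4.64, QR = 3, by the inverse law of cosines:
  cos(∠QVR) = (VQ² + VR² - QR²) / (2·VQ·VR)
  ∠QVR = 27.24°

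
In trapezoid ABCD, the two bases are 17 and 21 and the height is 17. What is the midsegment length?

The midsegment of a trapezoid = (base1 + base2) / 2
midsegment = (17 + 21) / 2
midsegment = 38 / 2
midsegment = 19

19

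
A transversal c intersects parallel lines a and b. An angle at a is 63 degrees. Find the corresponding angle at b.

Corresponding angles are equal: 63 degrees.

63 degrees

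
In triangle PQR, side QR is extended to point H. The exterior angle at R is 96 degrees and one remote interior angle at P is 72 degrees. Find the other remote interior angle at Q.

angle Q = 96 - 72 = 24 degrees (exterior angle theorem).

24 degrees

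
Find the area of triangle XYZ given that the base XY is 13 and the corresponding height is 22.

A triangle's area is half the area of a rectangle with the same base and height.
Area = (1/2) * 13 * 22 = 143.

143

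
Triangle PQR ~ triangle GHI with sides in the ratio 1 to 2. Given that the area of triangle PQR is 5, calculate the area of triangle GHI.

For similar figures, the area ratio equals the square of the side ratio.
Side ratio (PQR to GHI) = 1:2, so area ratio = 1^2:2^2 = 1:4.
If the area of PQR is 5, then the area of GHI = 5 * (4/1) = 20.

20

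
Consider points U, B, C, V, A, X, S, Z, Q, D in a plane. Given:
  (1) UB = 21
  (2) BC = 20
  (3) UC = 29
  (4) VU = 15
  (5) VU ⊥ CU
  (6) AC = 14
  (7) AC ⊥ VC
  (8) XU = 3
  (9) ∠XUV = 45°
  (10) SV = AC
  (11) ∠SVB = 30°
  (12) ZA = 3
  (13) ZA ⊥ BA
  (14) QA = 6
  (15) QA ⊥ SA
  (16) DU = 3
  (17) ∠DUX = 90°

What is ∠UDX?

Step 1: By the law of cosines on triangle DUX: DX² = 3² + 3² − 2·3·3·cos(90°) = 18, so DX = 3·√2.
Step 2: By the inverse law of cosines on triangle UDX: cos(∠UDX) = (3² + (3·√2)² − 3²) / (2·3·3·√2) = 18/25.46 = 0.7071, so ∠UDX = 45°.

Therefore, the measure of angle ∠UDX = 45°.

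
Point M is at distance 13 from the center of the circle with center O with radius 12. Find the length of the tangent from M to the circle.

tangent = √(d² - r²) = √(13² - 12²) = √(169 - 144) = √25 = 5

5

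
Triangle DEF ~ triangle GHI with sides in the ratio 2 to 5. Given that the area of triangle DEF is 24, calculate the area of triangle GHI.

Area ratio = (2/5)^2 = 4/25. Area of GHI = 24 * 25/4 = 150.

150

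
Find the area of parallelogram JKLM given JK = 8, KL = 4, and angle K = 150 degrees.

Area = a * b * sin(theta)
Area = 8 * 4 * sin(150 degrees)
Area = 32 * 1/2
Area = 16

16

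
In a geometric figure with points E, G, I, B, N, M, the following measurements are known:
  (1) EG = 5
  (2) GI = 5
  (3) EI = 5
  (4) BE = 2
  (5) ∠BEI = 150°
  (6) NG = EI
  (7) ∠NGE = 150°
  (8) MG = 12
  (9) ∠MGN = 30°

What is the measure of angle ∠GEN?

From the given relations: NG = EI = 5.
Step 1: By the law of cosines on triangle EGN: EN² = 5² + 5² − 2·5·5·cos(150°) = 93.3, so EN ≈ 9.66.
Step 2: By the inverse law of cosines on triangle GEN: cos(∠GEN) = (5² + 9.66² − 5²) / (2·5·9.66) = 93.3/96.59 = 0.9659, so ∠GEN = 15°.

Therefore, the measure of angle ∠GEN = 15°.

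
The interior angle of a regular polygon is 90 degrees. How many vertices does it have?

The exterior angle is the supplement of the interior angle: 180 - 90 = 90 degrees.
Since the exterior angles of any convex polygon sum to 360 degrees, the number of sides is 360 / 90 = 4.

4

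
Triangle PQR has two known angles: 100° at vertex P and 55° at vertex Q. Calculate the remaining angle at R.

The interior angles sum to 180°: angle R = 180 - 100 - 55 = 25°.
The triangle is obtuse (angles 100°, 55°, 25°).

25 degrees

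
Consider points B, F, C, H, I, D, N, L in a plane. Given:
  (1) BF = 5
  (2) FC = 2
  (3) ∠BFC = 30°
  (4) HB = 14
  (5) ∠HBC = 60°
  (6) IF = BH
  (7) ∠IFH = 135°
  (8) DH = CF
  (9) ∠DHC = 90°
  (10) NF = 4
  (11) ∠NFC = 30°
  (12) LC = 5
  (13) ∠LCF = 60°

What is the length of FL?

Step 1: By the law of cosines on triangle FCL: FL² = 2² + 5² − 2·2·5·cos(60°) = 19, so FL = √19.

Therefore, the length of FL = √19.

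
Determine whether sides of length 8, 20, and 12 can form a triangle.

No.
The triangle inequality is violated: 8 + 12 = 20 ≤ 20.
These lengths cannot form a triangle.

No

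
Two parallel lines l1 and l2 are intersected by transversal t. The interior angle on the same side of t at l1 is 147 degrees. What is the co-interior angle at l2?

Co-interior (same-side interior) angles are between the parallel lines on the same side of the transversal.
Unlike corresponding or alternate interior angles, they are supplementary rather than equal.
So the angle = 180 - 147 = 33 degrees.

33 degrees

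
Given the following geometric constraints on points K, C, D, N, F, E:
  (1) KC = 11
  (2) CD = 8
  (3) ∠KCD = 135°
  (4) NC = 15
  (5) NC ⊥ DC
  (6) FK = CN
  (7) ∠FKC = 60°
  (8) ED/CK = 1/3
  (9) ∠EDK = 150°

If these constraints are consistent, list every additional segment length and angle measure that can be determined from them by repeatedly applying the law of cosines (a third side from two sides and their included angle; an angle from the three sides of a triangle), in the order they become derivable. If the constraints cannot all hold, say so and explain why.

The constraints are consistent. Derivable facts, in order:
After 1 step:
- CF = √181
- DN = 17
- KD ≈ 17.59
After 2 steps:
- KE ≈ 20.85
- ∠CDK = 26.24°
- ∠CDN = 61.93°
- ∠CFK = 45.08°
- ∠CKD = 18.76°
- ∠CND = 28.07°
- ∠FCK = 74.92°
After 3 steps:
- ∠DEK = 24.95°
- ∠DKE = 5.05°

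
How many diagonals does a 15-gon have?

The number of diagonals in an n-gon is n(n - 3)/2.
For n = 15: 15(15 - 3)/2 = 15 × 12 / 2 = 90.

90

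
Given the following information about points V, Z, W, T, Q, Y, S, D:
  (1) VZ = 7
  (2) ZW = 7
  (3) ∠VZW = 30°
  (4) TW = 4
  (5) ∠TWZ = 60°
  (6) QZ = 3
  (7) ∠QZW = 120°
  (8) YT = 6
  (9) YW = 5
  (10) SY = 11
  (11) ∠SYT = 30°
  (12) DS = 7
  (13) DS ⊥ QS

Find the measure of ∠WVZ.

Step 1: By the law of cosines on triangle VZW: VW² = 7² + 7² − 2·7·7·cos(30°) = 13.13, so VW ≈ 3.62.
Step 2: By the inverse law of cosines on triangle WVZ: cos(∠WVZ) = (3.62² + 7² − 7²) / (2·3.62·7) = 13.13/50.73 = 0.2588, so ∠WVZ = 75°.

Therefore, the measure of angle ∠WVZ = 75°.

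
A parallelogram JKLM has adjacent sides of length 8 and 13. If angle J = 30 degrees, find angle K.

Opposite sides of a parallelogram are parallel, so consecutive angles form co-interior angles on a transversal.
Co-interior angles sum to 180°, giving angle K = 180 - 30 = 150 degrees.

150 degrees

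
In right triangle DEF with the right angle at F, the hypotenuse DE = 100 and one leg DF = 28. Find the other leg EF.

Rearranging the Pythagorean theorem to solve for the unknown leg:
leg^2 = hypotenuse^2 - known_leg^2 = 10000 - 784 = 9216
leg = sqrt(9216) = 96.

96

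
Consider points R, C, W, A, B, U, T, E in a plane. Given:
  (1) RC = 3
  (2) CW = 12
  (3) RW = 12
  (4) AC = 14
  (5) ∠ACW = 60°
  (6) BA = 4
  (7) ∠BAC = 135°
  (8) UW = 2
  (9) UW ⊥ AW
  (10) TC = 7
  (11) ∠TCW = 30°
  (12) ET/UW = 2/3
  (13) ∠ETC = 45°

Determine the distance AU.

Step 1: By the law of cosines on triangle ACW: AW² = 14² + 12² − 2·14·12·cos(60°) = 172, so AW = 2·√43.
Step 2: By the law of cosines on triangle AWU: AU² = (2·√43)² + 2² − 2·2·√43·2·cos(90°) = 176, so AU = 4·√11.

Therefore, the length of AU = 4·√11.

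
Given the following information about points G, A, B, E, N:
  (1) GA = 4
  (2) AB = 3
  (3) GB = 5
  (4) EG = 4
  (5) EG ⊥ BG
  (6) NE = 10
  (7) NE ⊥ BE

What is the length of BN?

Step 1: By the law of cosines on triangle BGE: BE² = 5² + 4² − 2·5·4·cos(90°) = 41, so BE = √41.
Step 2: By the law of cosines on triangle BEN: BN² = √41² + 10² − 2·√41·10·cos(90°) = 141, so BN = √141.

Therefore, the length of BN = √141.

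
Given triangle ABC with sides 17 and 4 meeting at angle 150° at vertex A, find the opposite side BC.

Law of cosines: BC^2 = 17^2 + 4^2 - 2(17)(4)cos(150°) = 68*sqrt(3) + 305, so BC = sqrt(68*sqrt(3) + 305).

sqrt(68*sqrt(3) + 305)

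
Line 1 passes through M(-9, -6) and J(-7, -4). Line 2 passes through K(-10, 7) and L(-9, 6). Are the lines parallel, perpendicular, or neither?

Slope of line 1: m1 = (-4 - -6)/(-7 - -9) = 2/2 = 1
Slope of line 2: m2 = (6 - 7)/(-9 - -10) = -1/1 = -1
m1 * m2 = -1, so perpendicular.

Perpendicular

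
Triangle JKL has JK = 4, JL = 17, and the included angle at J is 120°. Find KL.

By the law of cosines: KL^2 = JK^2 + JL^2 - 2*JK*JL*cos(J)
KL^2 = 4^2 + 17^2 - 2*4*17*cos(120°)
KL^2 = 16 + 289 - 136*(-1/2)
KL^2 = 373
KL = sqrt(373)

sqrt(373)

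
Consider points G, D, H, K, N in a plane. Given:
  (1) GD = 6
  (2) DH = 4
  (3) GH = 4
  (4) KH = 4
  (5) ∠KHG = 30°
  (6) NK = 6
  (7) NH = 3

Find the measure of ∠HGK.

Step 1: By the law of cosines on triangle GHK: GK² = 4² + 4² − 2·4·4·cos(30°) = 4.29, so GK ≈ 2.07.
Step 2: By the inverse law of cosines on triangle HGK: cos(∠HGK) = (4² + 2.07² − 4²) / (2·4·2.07) = 4.29/16.56 = 0.2588, so ∠HGK = 75°.

Therefore, the measure of angle ∠HGK = 75°.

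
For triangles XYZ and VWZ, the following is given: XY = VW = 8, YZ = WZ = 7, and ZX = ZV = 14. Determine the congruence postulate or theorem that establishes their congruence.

The given information provides:
XY = VW = 8, YZ = WZ = 7, and ZX = ZV = 14
This matches the SSS congruence theorem.
All three pairs of corresponding sides are equal (Side-Side-Side).

SSS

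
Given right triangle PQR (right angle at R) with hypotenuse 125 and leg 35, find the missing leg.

QR = sqrt(125^2 - 35^2) = sqrt(14400) = 120

120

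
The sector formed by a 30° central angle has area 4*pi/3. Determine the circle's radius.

The sector covers 30°/360° = 1/12 of the full circle.
Full circle area = 4*pi/3 / 1/12 = 16*pi.
Since full area = πr², we get r² = 16*pi/π = 16, so r = 4.

4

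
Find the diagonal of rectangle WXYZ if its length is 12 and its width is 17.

Using the Pythagorean theorem:
d² = 12² + 17² = 144 + 289 = 433
d = sqrt(433)

sqrt(433)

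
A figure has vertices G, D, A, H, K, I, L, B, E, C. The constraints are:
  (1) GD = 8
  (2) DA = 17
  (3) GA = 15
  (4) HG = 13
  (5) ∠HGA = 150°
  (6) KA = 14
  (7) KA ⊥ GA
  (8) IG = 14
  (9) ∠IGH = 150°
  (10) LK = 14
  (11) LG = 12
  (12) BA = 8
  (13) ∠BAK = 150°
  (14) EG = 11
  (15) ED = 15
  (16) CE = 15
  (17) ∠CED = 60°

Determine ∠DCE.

Step 1: By the law of cosines on triangle CED: CD² = 15² + 15² − 2·15·15·cos(60°) = 225, so CD = 15.
Step 2: By the inverse law of cosines on triangle DCE: cos(∠DCE) = (15² + 15² − 15²) / (2·15·15) = 225/450 = 0.5, so ∠DCE = 60°.

Therefore, the measure of angle ∠DCE = 60°.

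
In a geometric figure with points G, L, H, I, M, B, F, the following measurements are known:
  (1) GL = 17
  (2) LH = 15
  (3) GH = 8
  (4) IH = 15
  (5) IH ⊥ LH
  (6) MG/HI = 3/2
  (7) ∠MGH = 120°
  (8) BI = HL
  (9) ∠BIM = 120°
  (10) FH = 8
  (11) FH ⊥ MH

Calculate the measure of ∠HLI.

Step 1: By the law of cosines on triangle LHI: LI² = 15² + 15² − 2·15·15·cos(90°) = 450, so LI = 15·√2.
Step 2: By the inverse law of cosines on triangle HLI: cos(∠HLI) = (15² + (15·√2)² − 15²) / (2·15·15·√2) = 450/636.4 = 0.7071, so ∠HLI = 45°.

Therefore, the measure of angle ∠HLI = 45°.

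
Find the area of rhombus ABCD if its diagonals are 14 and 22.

Area = (14 * 22) / 2 = 308 / 2 = 154

154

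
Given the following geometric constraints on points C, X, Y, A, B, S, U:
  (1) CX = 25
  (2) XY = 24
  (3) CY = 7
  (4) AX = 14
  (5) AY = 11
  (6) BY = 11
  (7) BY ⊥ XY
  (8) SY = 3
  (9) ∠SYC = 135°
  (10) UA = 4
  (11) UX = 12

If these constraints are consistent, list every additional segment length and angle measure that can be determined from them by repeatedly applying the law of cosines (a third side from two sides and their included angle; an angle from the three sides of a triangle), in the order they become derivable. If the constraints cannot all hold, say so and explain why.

The constraints are consistent. Derivable facts, in order:
After 1 step:
- CS ≈ 9.36
- XB ≈ 26.4
- ∠AUX = 112.02°
- ∠AXU = 15.36°
- ∠AXY = 14.36°
- ∠AYX = 18.4°
- ∠CXY = 16.26°
- ∠CYX = 90°
- ∠UAX = 52.62°
- ∠XAY = 147.24°
- ∠XCY = 73.74°
After 2 steps:
- ∠BXY = 24.62°
- ∠CSY = 31.91°
- ∠SCY = 13.09°
- ∠XBY = 65.38°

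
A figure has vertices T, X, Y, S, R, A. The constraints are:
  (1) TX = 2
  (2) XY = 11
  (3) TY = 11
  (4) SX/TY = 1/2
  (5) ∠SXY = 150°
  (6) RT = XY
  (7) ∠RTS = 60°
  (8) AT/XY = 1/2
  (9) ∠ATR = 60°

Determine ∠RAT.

From the given relations: AT = 1/2·XY = 1/2·11 ≈ 5.5; RT = XY = 11.
Step 1: By the law of cosines on triangle ATR: AR² = 5.5² + 11² − 2·5.5·11·cos(60°) = 90.75, so AR ≈ 9.53.
Step 2: By the inverse law of cosines on triangle RAT: cos(∠RAT) = (9.53² + 5.5² − 11²) / (2·9.53·5.5) = 0/104.79 = 0, so ∠RAT = 90°.

Therefore, the measure of angle ∠RAT = 90°.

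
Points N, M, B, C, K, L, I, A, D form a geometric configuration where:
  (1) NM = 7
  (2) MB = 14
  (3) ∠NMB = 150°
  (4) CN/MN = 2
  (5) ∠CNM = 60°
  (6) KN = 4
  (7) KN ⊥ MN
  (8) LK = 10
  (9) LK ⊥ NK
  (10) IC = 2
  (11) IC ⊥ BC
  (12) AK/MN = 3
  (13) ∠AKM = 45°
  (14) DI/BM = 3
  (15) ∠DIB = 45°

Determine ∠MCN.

From the given relations: CN = 2·MN = 2·7 = 14.
Step 1: By the law of cosines on triangle CNM: CM² = 14² + 7² − 2·14·7·cos(60°) = 147, so CM = 7·√3.
Step 2: By the inverse law of cosines on triangle MCN: cos(∠MCN) = ((7·√3)² + 14² − 7²) / (2·7·√3·14) = 294/339.48 = 0.866, so ∠MCN = 30°.

Therefore, the measure of angle ∠MCN = 30°.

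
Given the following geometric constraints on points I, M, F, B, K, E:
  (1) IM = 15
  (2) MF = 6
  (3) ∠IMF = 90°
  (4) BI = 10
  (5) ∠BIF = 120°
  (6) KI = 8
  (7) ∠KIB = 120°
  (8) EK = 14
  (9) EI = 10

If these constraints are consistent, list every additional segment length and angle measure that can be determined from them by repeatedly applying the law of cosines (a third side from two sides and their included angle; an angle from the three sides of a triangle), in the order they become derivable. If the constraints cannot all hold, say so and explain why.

The constraints are consistent. Derivable facts, in order:
After 1 step:
- BK = 2·√61
- IF = 3·√29
- ∠EIK = 101.54°
- ∠EKI = 44.42°
- ∠IEK = 34.05°
After 2 steps:
- FB ≈ 22.86
- ∠BKI = 33.67°
- ∠FIM = 21.8°
- ∠IBK = 26.33°
- ∠IFM = 68.2°
After 3 steps:
- ∠BFI = 22.26°
- ∠FBI = 37.74°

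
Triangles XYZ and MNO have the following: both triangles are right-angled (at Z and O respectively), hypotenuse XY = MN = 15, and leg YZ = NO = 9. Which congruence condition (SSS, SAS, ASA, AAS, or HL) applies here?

Consider the given information: both triangles are right-angled (at Z and O respectively), hypotenuse XY = MN = 15, and leg YZ = NO = 9
This is not SAS or ASA: SAS requires two sides and the included angle between them. ASA requires two angles and the side between them.
The correct criterion is HL. The hypotenuse and one leg of two right triangles are equal (Hypotenuse-Leg).

HL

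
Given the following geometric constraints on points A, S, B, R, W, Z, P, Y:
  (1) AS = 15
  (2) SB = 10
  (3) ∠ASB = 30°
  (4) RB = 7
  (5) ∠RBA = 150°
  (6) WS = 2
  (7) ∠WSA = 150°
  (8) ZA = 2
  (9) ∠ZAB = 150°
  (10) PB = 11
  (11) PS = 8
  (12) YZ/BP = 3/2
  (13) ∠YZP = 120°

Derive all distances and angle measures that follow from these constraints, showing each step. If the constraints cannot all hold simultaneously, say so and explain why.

The constraints are consistent.

From the given relations:
  YZ = 3/2·BP = 3/2·11 ≈ 16.5

Step 1: From AS = 15, SB = 10, and ∠ASB = 30°, by the law of cosines:
  AB² = AS² + SB² - 2·AS·SB·cos(30°) = 225 + 100 - 259.8 = 65.19
  AB ≈ 8.07

Step 2: From AS = 15, SW = 2, and ∠ASW = 150°, by the law of cosines:
  AW² = AS² + SW² - 2·AS·SW·cos(150°) = 225 + 4 + 51.96 = 281
  AW ≈ 16.76

Step 3: From SB = 10, SP = 8, BP = 11, by the inverse law of cosines:
  cos(∠BSP) = (SB² + SP² - BP²) / (2·SB·SP)
  ∠BSP = 74.41°

Step 4: From BP = 11, BS = 10, PS = 8, by the inverse law of cosines:
  cos(∠PBS) = (BP² + BS² - PS²) / (2·BP·BS)
  ∠PBS = 44.47°

Step 5: From PB = 11, PS = 8, BS = 10, by the inverse law of cosines:
  cos(∠BPS) = (PB² + PS² - BS²) / (2·PB·PS)
  ∠BPS = 61.12°

Step 6: From AB = 8.07, BR = 7, and ∠ABR = 150°, by the law of cosines:
  AR² = AB² + BR² - 2·AB·BR·cos(150°) = 65.19 + 49 + 97.89 = 212.1
  AR ≈ 14.56

Step 7: From BA = 8.07, AZ = 2, and ∠BAZ = 150°, by the law of cosines:
  BZ² = BA² + AZ² - 2·BA·AZ·cos(150°) = 65.19 + 4 + 27.97 = 97.16
  BZ ≈ 9.86

Step 8: From AB = 8.07, AS = 15, BS = 10, by the inverse law of cosines:
  cos(∠BAS) = (AB² + AS² - BS²) / (2·AB·AS)
  ∠BAS = 38.26°

Step 9: From AS = 15, AW = 16.76, SW = 2, by the inverse law of cosines:
  cos(∠SAW) = (AS² + AW² - SW²) / (2·AS·AW)
  ∠SAW = 3.42°

Step 10: From BA = 8.07, BS = 10, AS = 15, by the inverse law of cosines:
  cos(∠ABS) = (BA² + BS² - AS²) / (2·BA·BS)
  ∠ABS = 111.74°

Step 11: From WA = 16.76, WS = 2, AS = 15, by the inverse law of cosines:
  cos(∠AWS) = (WA² + WS² - AS²) / (2·WA·WS)
  ∠AWS = 26.58°

Step 12: From AB = 8.07, AR = 14.56, BR = 7, by the inverse law of cosines:
  cos(∠BAR) = (AB² + AR² - BR²) / (2·AB·AR)
  ∠BAR = 13.91°

Step 13: From BA = 8.07, BZ = 9.86, AZ = 2, by the inverse law of cosines:
  cos(∠ABZ) = (BA² + BZ² - AZ²) / (2·BA·BZ)
  ∠ABZ = 5.82°

Step 14: From RA = 14.56, RB = 7, AB = 8.07, by the inverse law of cosines:
  cos(∠ARB) = (RA² + RB² - AB²) / (2·RA·RB)
  ∠ARB = 16.09°

Step 15: From ZA = 2, ZB = 9.86, AB = 8.07, by the inverse law of cosines:
  cos(∠AZB) = (ZA² + ZB² - AB²) / (2·ZA·ZB)
  ∠AZB = 24.18°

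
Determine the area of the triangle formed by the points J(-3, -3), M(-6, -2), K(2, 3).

The Shoelace formula computes the area from vertex coordinates by summing cross products.
For vertices (-3,-3), (-6,-2), (2,3):
Signed sum = -3*-2 - -6*-3 + -6*3 - 2*-2 + 2*-3 - -3*3
= -12 + -14 + 3 = -23
Area = (1/2)|-23| = 23/2.

23/2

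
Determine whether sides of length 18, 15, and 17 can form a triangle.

For three segments to close into a triangle, no single side can be as long as the other two combined.
The longest side is 18, and 15 + 17 = 32 > 18.
A triangle can be formed.

Yes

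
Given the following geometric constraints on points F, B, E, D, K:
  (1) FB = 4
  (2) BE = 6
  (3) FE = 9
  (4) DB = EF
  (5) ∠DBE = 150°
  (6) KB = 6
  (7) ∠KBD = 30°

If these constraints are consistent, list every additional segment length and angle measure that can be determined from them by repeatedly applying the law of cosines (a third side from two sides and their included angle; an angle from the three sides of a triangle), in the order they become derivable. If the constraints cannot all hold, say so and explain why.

The constraints are consistent. Derivable facts, in order:
After 1 step:
- DK ≈ 4.84
- ED ≈ 14.51
- ∠BEF = 20.74°
- ∠BFE = 32.09°
- ∠EBF = 127.17°
After 2 steps:
- ∠BDE = 11.93°
- ∠BDK = 38.26°
- ∠BED = 18.07°
- ∠BKD = 111.74°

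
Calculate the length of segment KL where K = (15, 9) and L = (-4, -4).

d = sqrt((-4 - 15)^2 + (-4 - 9)^2)
d = sqrt(-19^2 + -13^2)
d = sqrt(361 + 169)
d = sqrt(530)

sqrt(530)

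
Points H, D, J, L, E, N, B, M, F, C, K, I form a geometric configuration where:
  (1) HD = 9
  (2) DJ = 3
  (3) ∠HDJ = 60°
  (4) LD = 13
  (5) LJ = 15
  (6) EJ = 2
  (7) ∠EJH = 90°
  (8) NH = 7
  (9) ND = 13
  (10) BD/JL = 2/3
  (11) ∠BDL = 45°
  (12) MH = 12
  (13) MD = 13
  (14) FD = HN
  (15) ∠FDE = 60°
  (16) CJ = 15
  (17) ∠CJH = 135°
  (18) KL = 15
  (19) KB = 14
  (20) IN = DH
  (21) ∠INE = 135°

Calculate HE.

Step 1: By the law of cosines on triangle JDH: JH² = 3² + 9² − 2·3·9·cos(60°) = 63, so JH = 3·√7.
Step 2: By the law of cosines on triangle HJE: HE² = (3·√7)² + 2² − 2·3·√7·2·cos(90°) = 67, so HE = √67.

Therefore, the length of HE = √67.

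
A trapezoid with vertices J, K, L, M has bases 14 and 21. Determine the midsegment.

midsegment = (14 + 21) / 2 = 35 / 2 = 35/2

35/2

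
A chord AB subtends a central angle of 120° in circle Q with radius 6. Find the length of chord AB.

Chord = 2(6) sin(60°) = 6*sqrt(3)

6*sqrt(3)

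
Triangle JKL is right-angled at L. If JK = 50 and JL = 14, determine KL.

By the Pythagorean theorem: KL^2 = JK^2 - JL^2
KL^2 = 50^2 - 14^2 = 2500 - 196 = 2304
KL = sqrt(2304) = 48

48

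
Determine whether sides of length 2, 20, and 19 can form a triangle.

Sort the sides: 2, 19, 20.
It suffices to check that the sum of the two smallest exceeds the largest:
2 + 19 = 21 > 20. ✓
Yes, a valid triangle can be formed.

Yes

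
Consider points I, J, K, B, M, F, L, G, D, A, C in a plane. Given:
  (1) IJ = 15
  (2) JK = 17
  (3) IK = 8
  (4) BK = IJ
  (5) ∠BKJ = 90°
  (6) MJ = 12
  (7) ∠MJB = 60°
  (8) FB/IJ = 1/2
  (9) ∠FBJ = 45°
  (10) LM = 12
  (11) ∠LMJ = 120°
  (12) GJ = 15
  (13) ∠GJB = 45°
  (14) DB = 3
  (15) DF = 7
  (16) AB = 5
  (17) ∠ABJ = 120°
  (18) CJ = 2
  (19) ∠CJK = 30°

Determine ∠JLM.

Step 1: By the law of cosines on triangle LMJ: LJ² = 12² + 12² − 2·12·12·cos(120°) = 432, so LJ = 12·√3.
Step 2: By the inverse law of cosines on triangle JLM: cos(∠JLM) = ((12·√3)² + 12² − 12²) / (2·12·√3·12) = 432/498.83 = 0.866, so ∠JLM = 30°.

Therefore, the measure of angle ∠JLM = 30°.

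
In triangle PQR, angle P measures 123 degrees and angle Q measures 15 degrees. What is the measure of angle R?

Let angle R = x. Then 123 + 15 + x = 180.
x = 180 - 138 = 42 degrees.

42 degrees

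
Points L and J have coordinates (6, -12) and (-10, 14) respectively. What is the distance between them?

The horizontal distance is |-10 - 6| = 16 and the vertical distance is |14 - -12| = 26.
By the Pythagorean theorem, d = sqrt(16^2 + 26^2) = sqrt(932) = 2*sqrt(233).

2*sqrt(233)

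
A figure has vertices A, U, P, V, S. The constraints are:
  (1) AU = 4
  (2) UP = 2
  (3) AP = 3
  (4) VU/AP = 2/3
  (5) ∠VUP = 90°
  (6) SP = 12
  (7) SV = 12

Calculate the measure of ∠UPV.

From the given relations: VU = 2/3·AP = 2/3·3 = 2.
Step 1: By the law of cosines on triangle PUV: PV² = 2² + 2² − 2·2·2·cos(90°) = 8, so PV = 2·√2.
Step 2: By the inverse law of cosines on triangle UPV: cos(∠UPV) = (2² + (2·√2)² − 2²) / (2·2·2·√2) = 8/11.31 = 0.7071, so ∠UPV = 45°.

Therefore, the measure of angle ∠UPV = 45°.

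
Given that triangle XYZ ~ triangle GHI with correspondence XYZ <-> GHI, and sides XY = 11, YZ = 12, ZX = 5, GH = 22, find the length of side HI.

k = 22/11 = 2. HI = 2 * 12 = 24.

24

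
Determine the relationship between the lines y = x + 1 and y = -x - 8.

Slope of line 1: m1 = 1
Slope of line 2: m2 = -1
Two lines are perpendicular when the product of their slopes is -1 (negative reciprocals).
m1 * m2 = (1) * (-1) = -1, confirming perpendicularity.

Perpendicular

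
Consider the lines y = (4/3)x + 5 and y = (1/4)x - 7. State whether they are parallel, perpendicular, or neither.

Slope of line 1: m1 = 4/3
Slope of line 2: m2 = 1/4
For parallel lines we need equal slopes: 4/3 != 1/4.
For perpendicular lines we need m1*m2 = -1: (4/3)(1/4) = 1/3 != -1.
Since neither condition holds, the lines are neither parallel nor perpendicular.

Neither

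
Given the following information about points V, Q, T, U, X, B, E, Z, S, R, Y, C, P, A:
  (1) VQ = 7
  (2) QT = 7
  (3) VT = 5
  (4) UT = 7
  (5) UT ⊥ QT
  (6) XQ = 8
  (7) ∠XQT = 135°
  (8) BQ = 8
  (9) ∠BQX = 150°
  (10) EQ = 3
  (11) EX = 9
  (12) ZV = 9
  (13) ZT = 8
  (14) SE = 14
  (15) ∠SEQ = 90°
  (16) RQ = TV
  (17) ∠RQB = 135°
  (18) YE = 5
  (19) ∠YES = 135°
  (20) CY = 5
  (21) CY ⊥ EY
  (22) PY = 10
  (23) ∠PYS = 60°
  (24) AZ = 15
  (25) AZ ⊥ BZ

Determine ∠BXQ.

Step 1: By the law of cosines on triangle XQB: XB² = 8² + 8² − 2·8·8·cos(150°) = 238.85, so XB ≈ 15.45.
Step 2: By the inverse law of cosines on triangle BXQ: cos(∠BXQ) = (15.45² + 8² − 8²) / (2·15.45·8) = 238.85/247.28 = 0.9659, so ∠BXQ = 15°.

Therefore, the measure of angle ∠BXQ = 15°.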